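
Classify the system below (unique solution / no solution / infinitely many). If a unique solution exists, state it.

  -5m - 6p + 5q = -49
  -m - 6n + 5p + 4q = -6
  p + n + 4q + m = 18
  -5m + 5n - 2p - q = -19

Row-reduce the augmented matrix:
R1 ← R1 / (-5).
R2 ← R2 + 1·R1.
R3 ← R3 − 1·R1.
R4 ← R4 + 5·R1.
R2 ← R2 / (-6).
R3 ← R3 − 1·R2.
R4 ← R4 − 5·R2.
R3 ← R3 / (5/6).
R1 ← R1 − 6/5·R3.
R2 ← R2 + 31/30·R3.
R4 ← R4 − 55/6·R3.
R4 ← R4 / (-64).
R1 ← R1 + 223/25·R4.
R2 ← R2 − 158/25·R4.
R3 ← R3 − 33/5·R4.
Reading off the reduced rows gives m = 6, n = 4, p = 4, q = 1.

m = 6, n = 4, p = 4, q = 1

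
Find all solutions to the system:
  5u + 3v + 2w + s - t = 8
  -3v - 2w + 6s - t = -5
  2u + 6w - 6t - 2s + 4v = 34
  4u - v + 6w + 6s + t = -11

infinitely many solutions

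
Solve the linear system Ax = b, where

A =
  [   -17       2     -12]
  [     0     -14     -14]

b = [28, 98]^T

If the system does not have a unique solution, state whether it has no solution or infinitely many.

Row-reduce:
R1 ← R1 / (-17).
R2 ← R2 / (-14).
R1 ← R1 + 2/17·R2.
Rank is 2 with 3 unknowns, leaving x_3 free.

infinitely many solutions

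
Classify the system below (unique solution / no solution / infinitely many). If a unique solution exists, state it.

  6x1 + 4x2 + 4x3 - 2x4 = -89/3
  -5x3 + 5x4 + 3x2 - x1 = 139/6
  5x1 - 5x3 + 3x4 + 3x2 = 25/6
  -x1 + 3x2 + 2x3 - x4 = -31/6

Row-reduce the augmented matrix:
R1 ← R1 / (6).
R2 ← R2 + 1·R1.
R3 ← R3 − 5·R1.
R4 ← R4 + 1·R1.
R2 ← R2 / (11/3).
R1 ← R1 − 2/3·R2.
R3 ← R3 + 1/3·R2.
R4 ← R4 − 11/3·R2.
R3 ← R3 / (-96/11).
R1 ← R1 − 16/11·R3.
R2 ← R2 + 13/11·R3.
R4 ← R4 − 7·R3.
R4 ← R4 / (-23/12).
R1 ← R1 + 1/3·R4.
R2 ← R2 − 7/12·R4.
R3 ← R3 + 7/12·R4.
Reading off the reduced rows gives x1 = -5/2, x2 = -1/3, x3 = -7/3, x4 = 2.

x1 = -5/2, x2 = -1/3, x3 = -7/3, x4 = 2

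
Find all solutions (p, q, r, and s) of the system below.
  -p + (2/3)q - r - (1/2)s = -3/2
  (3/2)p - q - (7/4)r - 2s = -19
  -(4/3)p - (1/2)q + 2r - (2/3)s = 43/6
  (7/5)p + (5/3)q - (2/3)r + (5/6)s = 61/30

p = -2, q = 3, r = 4, s = 3

Row-reduce the augmented matrix:
R1 ← R1 / (-1).
R2 ← R2 − 3/2·R1.
R3 ← R3 + 4/3·R1.
R4 ← R4 − 7/5·R1.
Swap R2 and R3.
R2 ← R2 / (-25/18).
R1 ← R1 + 2/3·R2.
R4 ← R4 − 13/5·R2.
R3 ← R3 / (-13/4).
R1 ← R1 + 3/5·R3.
R2 ← R2 + 12/5·R3.
R4 ← R4 − 313/75·R3.
R4 ← R4 / (-3313/975).
R1 ← R1 − 131/130·R4.
R2 ← R2 − 132/65·R4.
R3 ← R3 − 11/13·R4.
Reading off the reduced rows gives p = -2, q = 3, r = 4, s = 3.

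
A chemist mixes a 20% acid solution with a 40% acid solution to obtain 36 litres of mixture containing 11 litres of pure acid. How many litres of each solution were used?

Let a = litres of solution A, b = litres of solution B.
  a + b = 36
  (1/5)a + (2/5)b = 11
Row-reduce the augmented matrix:
R2 ← R2 − 1/5·R1.
R2 ← R2 / (1/5).
R1 ← R1 − 1·R2.
Reading off the reduced rows gives a = 17, b = 19.

litres of solution A: 17, litres of solution B: 19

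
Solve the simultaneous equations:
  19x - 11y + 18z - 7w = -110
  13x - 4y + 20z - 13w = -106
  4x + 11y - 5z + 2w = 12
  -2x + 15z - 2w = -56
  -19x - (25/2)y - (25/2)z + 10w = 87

no solution

Row-reduce:
R1 ← R1 / (19).
R2 ← R2 − 13·R1.
R3 ← R3 − 4·R1.
R4 ← R4 + 2·R1.
R5 ← R5 + 19·R1.
R2 ← R2 / (67/19).
R1 ← R1 + 11/19·R2.
R3 ← R3 − 253/19·R2.
R4 ← R4 + 22/19·R2.
R5 ← R5 + 47/2·R2.
R3 ← R3 / (-2533/67).
R1 ← R1 − 148/67·R3.
R2 ← R2 − 146/67·R3.
R4 ← R4 − 1301/67·R3.
R5 ← R5 − 7599/134·R3.
R4 ← R4 / (31094/2533).
R1 ← R1 − 755/2533·R4.
R2 ← R2 + 864/2533·R4.
R3 ← R3 + 2310/2533·R4.
Row 5 reduces to 0 = -1, a contradiction. The system is inconsistent.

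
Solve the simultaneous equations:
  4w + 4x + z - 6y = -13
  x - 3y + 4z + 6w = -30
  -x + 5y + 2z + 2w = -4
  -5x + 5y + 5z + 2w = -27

x = 2, y = 2, z = -5, w = -1

Row-reduce the augmented matrix:
R1 ← R1 / (4).
R2 ← R2 − 1·R1.
R3 ← R3 + 1·R1.
R4 ← R4 + 5·R1.
R2 ← R2 / (-3/2).
R1 ← R1 + 3/2·R2.
R3 ← R3 − 7/2·R2.
R4 ← R4 + 5/2·R2.
R3 ← R3 / (11).
R1 ← R1 + 7/2·R3.
R2 ← R2 + 5/2·R3.
R4 ← R4 / (-4/3).
R1 ← R1 − 2/3·R4.
R3 ← R3 − 4/3·R4.
Reading off the reduced rows gives x = 2, y = 2, z = -5, w = -1.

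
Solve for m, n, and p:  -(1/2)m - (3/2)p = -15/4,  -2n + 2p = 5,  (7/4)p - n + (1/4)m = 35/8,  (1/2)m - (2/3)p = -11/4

m = -3/2, n = 1/2, p = 3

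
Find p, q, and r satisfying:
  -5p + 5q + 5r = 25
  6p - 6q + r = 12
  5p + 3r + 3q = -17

Row-reduce the augmented matrix:
R1 ← R1 / (-5).
R2 ← R2 − 6·R1.
R3 ← R3 − 5·R1.
Swap R2 and R3.
R2 ← R2 / (8).
R1 ← R1 + 1·R2.
R3 ← R3 / (7).
R2 ← R2 − 1·R3.
Reading off the reduced rows gives p = -4, q = -5, r = 6.

p = -4, q = -5, r = 6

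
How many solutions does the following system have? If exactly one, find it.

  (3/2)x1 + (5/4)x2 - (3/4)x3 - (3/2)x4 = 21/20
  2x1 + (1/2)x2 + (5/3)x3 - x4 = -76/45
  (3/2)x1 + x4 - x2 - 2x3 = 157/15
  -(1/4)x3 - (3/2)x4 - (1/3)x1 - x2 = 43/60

Row-reduce the augmented matrix:
R1 ← R1 / (3/2).
R2 ← R2 − 2·R1.
R3 ← R3 − 3/2·R1.
R4 ← R4 + 1/3·R1.
R2 ← R2 / (-7/6).
R1 ← R1 − 5/6·R2.
R3 ← R3 + 9/4·R2.
R4 ← R4 + 13/18·R2.
R3 ← R3 / (-179/28).
R1 ← R1 − 59/42·R3.
R2 ← R2 + 16/7·R3.
R4 ← R4 + 521/252·R3.
R4 ← R4 / (-8497/3222).
R1 ← R1 + 86/537·R4.
R2 ← R2 + 190/179·R4.
R3 ← R3 + 16/179·R4.
Reading off the reduced rows gives x1 = 2, x2 = -2, x3 = -7/3, x4 = 4/5.

x1 = 2, x2 = -2, x3 = -7/3, x4 = 4/5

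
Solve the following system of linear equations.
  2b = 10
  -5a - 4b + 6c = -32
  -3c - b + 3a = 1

a = 0, b = 5, c = -2

Row-reduce the augmented matrix:
Swap R1 and R2.
R1 ← R1 / (-5).
R3 ← R3 − 3·R1.
R2 ← R2 / (2).
R1 ← R1 − 4/5·R2.
R3 ← R3 + 17/5·R2.
R3 ← R3 / (3/5).
R1 ← R1 + 6/5·R3.
Reading off the reduced rows gives a = 0, b = 5, c = -2.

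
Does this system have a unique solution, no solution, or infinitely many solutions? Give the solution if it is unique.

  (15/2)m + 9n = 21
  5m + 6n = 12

no solution

Row-reduce:
R1 ← R1 / (15/2).
R2 ← R2 − 5·R1.
Row 2 reduces to 0 = -2, a contradiction. The system is inconsistent.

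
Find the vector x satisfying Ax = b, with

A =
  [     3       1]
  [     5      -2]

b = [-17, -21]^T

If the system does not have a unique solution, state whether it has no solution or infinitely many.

From equation 1: x_2 = -17 − 3·x_1.
Substitute into equation 2 and solve: x_1 = -5.
Then x_2 = -2.

x_1 = -5, x_2 = -2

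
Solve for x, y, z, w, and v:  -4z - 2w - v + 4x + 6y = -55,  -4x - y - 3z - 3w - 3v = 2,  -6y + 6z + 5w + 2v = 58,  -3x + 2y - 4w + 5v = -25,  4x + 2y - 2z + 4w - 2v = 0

Row-reduce the augmented matrix:
R1 ← R1 / (4).
R2 ← R2 + 4·R1.
R4 ← R4 + 3·R1.
R5 ← R5 − 4·R1.
R2 ← R2 / (5).
R1 ← R1 − 3/2·R2.
R3 ← R3 + 6·R2.
R4 ← R4 − 13/2·R2.
R5 ← R5 + 4·R2.
R3 ← R3 / (-12/5).
R1 ← R1 − 11/10·R3.
R2 ← R2 + 7/5·R3.
R4 ← R4 − 61/10·R3.
R5 ← R5 + 18/5·R3.
R4 ← R4 / (-37/24).
R1 ← R1 − 13/24·R4.
R2 ← R2 + 5/12·R4.
R3 ← R3 − 5/12·R4.
R5 ← R5 − 7/2·R4.
R5 ← R5 / (196/37).
R1 ← R1 − 18/37·R5.
R2 ← R2 − 15/74·R5.
R3 ← R3 − 133/74·R5.
R4 ← R4 + 56/37·R5.
Reading off the reduced rows gives x = -4, y = -4, z = 1, w = 6, v = -1.

x = -4, y = -4, z = 1, w = 6, v = -1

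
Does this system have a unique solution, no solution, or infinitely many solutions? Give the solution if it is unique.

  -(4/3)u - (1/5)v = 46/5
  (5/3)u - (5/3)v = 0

Row-reduce the augmented matrix:
R1 ← R1 / (-4/3).
R2 ← R2 − 5/3·R1.
R2 ← R2 / (-23/12).
R1 ← R1 − 3/20·R2.
Reading off the reduced rows gives u = -6, v = -6.

u = -6, v = -6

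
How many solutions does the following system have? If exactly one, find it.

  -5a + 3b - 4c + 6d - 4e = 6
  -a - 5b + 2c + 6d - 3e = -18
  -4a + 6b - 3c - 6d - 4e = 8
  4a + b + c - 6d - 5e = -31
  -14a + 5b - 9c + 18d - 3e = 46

Row-reduce:
R1 ← R1 / (-5).
R2 ← R2 + 1·R1.
R3 ← R3 + 4·R1.
R4 ← R4 − 4·R1.
R5 ← R5 + 14·R1.
R2 ← R2 / (-28/5).
R1 ← R1 + 3/5·R2.
R3 ← R3 − 18/5·R2.
R4 ← R4 − 17/5·R2.
R5 ← R5 + 17/5·R2.
R3 ← R3 / (2).
R1 ← R1 − 1/2·R3.
R2 ← R2 + 1/2·R3.
R4 ← R4 + 1/2·R3.
R5 ← R5 − 1/2·R3.
R4 ← R4 / (-3/14).
R1 ← R1 − 3/14·R4.
R2 ← R2 + 39/14·R4.
R3 ← R3 + 27/7·R4.
R5 ← R5 − 3/14·R4.
Row 5 reduces to 0 = 3, a contradiction. The system is inconsistent.

no solution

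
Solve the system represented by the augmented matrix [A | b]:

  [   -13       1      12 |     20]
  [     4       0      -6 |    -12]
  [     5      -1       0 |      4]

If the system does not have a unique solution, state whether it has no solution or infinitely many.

infinitely many solutions

Row-reduce:
R1 ← R1 / (-13).
R2 ← R2 − 4·R1.
R3 ← R3 − 5·R1.
R2 ← R2 / (4/13).
R1 ← R1 + 1/13·R2.
R3 ← R3 + 8/13·R2.
Rank is 2 with 3 unknowns, leaving x_3 free.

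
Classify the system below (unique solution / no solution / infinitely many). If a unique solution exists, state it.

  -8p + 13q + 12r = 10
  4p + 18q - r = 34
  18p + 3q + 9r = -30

p = -1, q = 2, r = -2

Row-reduce the augmented matrix:
R1 ← R1 / (-8).
R2 ← R2 − 4·R1.
R3 ← R3 − 18·R1.
R2 ← R2 / (49/2).
R1 ← R1 + 13/8·R2.
R3 ← R3 − 129/4·R2.
R3 ← R3 / (2883/98).
R1 ← R1 + 229/196·R3.
R2 ← R2 − 10/49·R3.
Reading off the reduced rows gives p = -1, q = 2, r = -2.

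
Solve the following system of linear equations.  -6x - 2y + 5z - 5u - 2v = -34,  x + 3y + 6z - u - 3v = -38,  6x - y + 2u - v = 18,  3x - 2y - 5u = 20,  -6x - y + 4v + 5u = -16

x = 3, y = -3, z = -5, u = -1, v = 1

Row-reduce the augmented matrix:
R1 ← R1 / (-6).
R2 ← R2 − 1·R1.
R3 ← R3 − 6·R1.
R4 ← R4 − 3·R1.
R5 ← R5 + 6·R1.
R2 ← R2 / (8/3).
R1 ← R1 − 1/3·R2.
R3 ← R3 + 3·R2.
R4 ← R4 + 3·R2.
R5 ← R5 − 1·R2.
R3 ← R3 / (203/16).
R1 ← R1 + 27/16·R3.
R2 ← R2 − 41/16·R3.
R4 ← R4 − 163/16·R3.
R5 ← R5 + 121/16·R3.
R4 ← R4 / (-1116/203).
R1 ← R1 − 79/203·R4.
R2 ← R2 − 68/203·R4.
R3 ← R3 + 81/203·R4.
R5 ← R5 − 1557/203·R4.
R5 ← R5 / (129/31).
R1 ← R1 + 28/279·R5.
R2 ← R2 − 43/279·R5.
R3 ← R3 + 18/31·R5.
R4 ← R4 + 34/279·R5.
Reading off the reduced rows gives x = 3, y = -3, z = -5, u = -1, v = 1.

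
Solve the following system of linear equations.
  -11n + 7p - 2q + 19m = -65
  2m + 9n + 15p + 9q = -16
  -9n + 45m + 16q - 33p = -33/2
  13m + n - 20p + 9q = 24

Row-reduce:
R1 ← R1 / (19).
R2 ← R2 − 2·R1.
R3 ← R3 − 45·R1.
R4 ← R4 − 13·R1.
R2 ← R2 / (193/19).
R1 ← R1 + 11/19·R2.
R3 ← R3 − 324/19·R2.
R4 ← R4 − 162/19·R2.
R3 ← R3 / (-14190/193).
R1 ← R1 − 228/193·R3.
R2 ← R2 − 271/193·R3.
R4 ← R4 + 7095/193·R3.
Row 4 reduces to 0 = -1/4, a contradiction. The system is inconsistent.

no solution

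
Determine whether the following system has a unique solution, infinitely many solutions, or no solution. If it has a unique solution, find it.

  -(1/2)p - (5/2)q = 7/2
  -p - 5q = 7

infinitely many solutions

Row-reduce:
R1 ← R1 / (-1/2).
R2 ← R2 + 1·R1.
Rank is 1 with 2 unknowns, leaving q free.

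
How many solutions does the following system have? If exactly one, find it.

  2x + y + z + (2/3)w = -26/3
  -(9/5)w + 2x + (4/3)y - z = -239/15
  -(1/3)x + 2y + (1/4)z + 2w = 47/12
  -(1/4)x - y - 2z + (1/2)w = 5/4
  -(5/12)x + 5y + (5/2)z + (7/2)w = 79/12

x = -5, y = -1, z = 1, w = 2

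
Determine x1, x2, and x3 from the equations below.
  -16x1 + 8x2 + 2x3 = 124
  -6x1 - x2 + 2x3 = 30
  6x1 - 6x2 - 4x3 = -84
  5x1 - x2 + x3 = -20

Row-reduce the augmented matrix:
R1 ← R1 / (-16).
R2 ← R2 + 6·R1.
R3 ← R3 − 6·R1.
R4 ← R4 − 5·R1.
R2 ← R2 / (-4).
R1 ← R1 + 1/2·R2.
R3 ← R3 + 3·R2.
R4 ← R4 − 3/2·R2.
R3 ← R3 / (-67/16).
R1 ← R1 + 9/32·R3.
R2 ← R2 + 5/16·R3.
R4 ← R4 − 67/32·R3.
R4 reduces to 0 = 0, so the extra equation is consistent.
Reading off the reduced rows gives x1 = -4, x2 = 6, x3 = 6.

x1 = -4, x2 = 6, x3 = 6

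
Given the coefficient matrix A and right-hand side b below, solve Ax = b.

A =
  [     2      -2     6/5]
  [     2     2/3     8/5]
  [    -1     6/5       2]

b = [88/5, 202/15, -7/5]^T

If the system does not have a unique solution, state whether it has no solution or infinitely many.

x_1 = 5, x_2 = -2, x_3 = 3

Row-reduce the augmented matrix:
R1 ← R1 / (2).
R2 ← R2 − 2·R1.
R3 ← R3 + 1·R1.
R2 ← R2 / (8/3).
R1 ← R1 + 1·R2.
R3 ← R3 − 1/5·R2.
R3 ← R3 / (257/100).
R1 ← R1 − 3/4·R3.
R2 ← R2 − 3/20·R3.
Reading off the reduced rows gives x_1 = 5, x_2 = -2, x_3 = 3.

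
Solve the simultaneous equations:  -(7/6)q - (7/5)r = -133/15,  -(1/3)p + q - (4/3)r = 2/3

Row-reduce:
Swap R1 and R2.
R1 ← R1 / (-1/3).
R2 ← R2 / (-7/6).
R1 ← R1 + 3·R2.
Rank is 2 with 3 unknowns, leaving r free.

infinitely many solutions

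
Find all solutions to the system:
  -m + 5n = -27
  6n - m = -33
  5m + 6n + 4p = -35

Row-reduce the augmented matrix:
R1 ← R1 / (-1).
R2 ← R2 + 1·R1.
R3 ← R3 − 5·R1.
R1 ← R1 + 5·R2.
R3 ← R3 − 31·R2.
R3 ← R3 / (4).
Reading off the reduced rows gives m = -3, n = -6, p = 4.

m = -3, n = -6, p = 4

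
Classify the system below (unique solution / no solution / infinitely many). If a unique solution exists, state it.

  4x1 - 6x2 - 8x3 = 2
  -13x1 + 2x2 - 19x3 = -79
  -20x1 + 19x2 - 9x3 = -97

Row-reduce the augmented matrix:
R1 ← R1 / (4).
R2 ← R2 + 13·R1.
R3 ← R3 + 20·R1.
R2 ← R2 / (-35/2).
R1 ← R1 + 3/2·R2.
R3 ← R3 + 11·R2.
R3 ← R3 / (-145/7).
R1 ← R1 − 13/7·R3.
R2 ← R2 − 18/7·R3.
Reading off the reduced rows gives x1 = 3, x2 = -1, x3 = 2.

x1 = 3, x2 = -1, x3 = 2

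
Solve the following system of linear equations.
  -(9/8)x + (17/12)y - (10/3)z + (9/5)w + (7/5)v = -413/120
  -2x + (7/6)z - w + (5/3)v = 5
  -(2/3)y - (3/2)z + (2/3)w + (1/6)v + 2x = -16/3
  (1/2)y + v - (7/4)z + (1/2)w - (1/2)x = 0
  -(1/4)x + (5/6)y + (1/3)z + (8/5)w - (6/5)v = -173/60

Row-reduce:
R1 ← R1 / (-9/8).
R2 ← R2 + 2·R1.
R3 ← R3 − 2·R1.
R4 ← R4 + 1/2·R1.
R5 ← R5 + 1/4·R1.
R2 ← R2 / (-68/27).
R1 ← R1 + 34/27·R2.
R3 ← R3 − 50/27·R2.
R4 ← R4 + 7/54·R2.
R5 ← R5 − 14/27·R2.
R3 ← R3 / (-451/204).
R1 ← R1 + 7/12·R3.
R2 ← R2 + 383/136·R3.
R4 ← R4 + 517/816·R3.
R5 ← R5 − 517/204·R3.
R4 ← R4 / (-151/492).
R1 ← R1 − 1993/6765·R4.
R2 ← R2 − 3049/4510·R4.
R3 ← R3 + 794/2255·R4.
R5 ← R5 − 151/123·R4.
Row 5 reduces to 0 = 4, a contradiction. The system is inconsistent.

no solution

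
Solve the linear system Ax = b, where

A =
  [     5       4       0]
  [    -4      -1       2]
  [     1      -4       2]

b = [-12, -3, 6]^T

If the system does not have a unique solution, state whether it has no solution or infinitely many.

x_1 = 0, x_2 = -3, x_3 = -3

Row-reduce the augmented matrix:
R1 ← R1 / (5).
R2 ← R2 + 4·R1.
R3 ← R3 − 1·R1.
R2 ← R2 / (11/5).
R1 ← R1 − 4/5·R2.
R3 ← R3 + 24/5·R2.
R3 ← R3 / (70/11).
R1 ← R1 + 8/11·R3.
R2 ← R2 − 10/11·R3.
Reading off the reduced rows gives x_1 = 0, x_2 = -3, x_3 = -3.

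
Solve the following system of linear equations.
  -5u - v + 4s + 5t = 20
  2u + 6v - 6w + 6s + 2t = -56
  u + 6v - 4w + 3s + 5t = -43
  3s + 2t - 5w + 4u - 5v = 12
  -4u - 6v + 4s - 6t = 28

Row-reduce the augmented matrix:
R1 ← R1 / (-5).
R2 ← R2 − 2·R1.
R3 ← R3 − 1·R1.
R4 ← R4 − 4·R1.
R5 ← R5 + 4·R1.
R2 ← R2 / (28/5).
R1 ← R1 − 1/5·R2.
R3 ← R3 − 29/5·R2.
R4 ← R4 + 29/5·R2.
R5 ← R5 + 26/5·R2.
R3 ← R3 / (31/14).
R1 ← R1 − 3/14·R3.
R2 ← R2 + 15/14·R3.
R4 ← R4 + 157/14·R3.
R5 ← R5 + 39/7·R3.
R4 ← R4 / (-203/31).
R1 ← R1 + 21/31·R4.
R2 ← R2 + 19/31·R4.
R3 ← R3 + 57/31·R4.
R5 ← R5 + 74/31·R4.
R5 ← R5 / (-1774/203).
R1 ← R1 + 97/29·R5.
R2 ← R2 + 44/203·R5.
R3 ← R3 + 944/203·R5.
R4 ← R4 + 606/203·R5.
Reading off the reduced rows gives u = 0, v = -6, w = 5, s = 1, t = 2.

u = 0, v = -6, w = 5, s = 1, t = 2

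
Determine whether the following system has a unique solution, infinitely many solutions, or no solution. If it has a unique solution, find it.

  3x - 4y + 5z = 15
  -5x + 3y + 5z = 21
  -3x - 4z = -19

Row-reduce the augmented matrix:
R1 ← R1 / (3).
R2 ← R2 + 5·R1.
R3 ← R3 + 3·R1.
R2 ← R2 / (-11/3).
R1 ← R1 + 4/3·R2.
R3 ← R3 + 4·R2.
R3 ← R3 / (-149/11).
R1 ← R1 + 35/11·R3.
R2 ← R2 + 40/11·R3.
Reading off the reduced rows gives x = 1, y = 2, z = 4.

x = 1, y = 2, z = 4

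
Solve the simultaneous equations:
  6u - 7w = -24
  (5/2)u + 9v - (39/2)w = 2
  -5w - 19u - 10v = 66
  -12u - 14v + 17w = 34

no solution

Row-reduce:
R1 ← R1 / (6).
R2 ← R2 − 5/2·R1.
R3 ← R3 + 19·R1.
R4 ← R4 + 12·R1.
R2 ← R2 / (9).
R3 ← R3 + 10·R2.
R4 ← R4 + 14·R2.
R3 ← R3 / (-1231/27).
R1 ← R1 + 7/6·R3.
R2 ← R2 + 199/108·R3.
R4 ← R4 + 1231/54·R3.
Row 4 reduces to 0 = 3, a contradiction. The system is inconsistent.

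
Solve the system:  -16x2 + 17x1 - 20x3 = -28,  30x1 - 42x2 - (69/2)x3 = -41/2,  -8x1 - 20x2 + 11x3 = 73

no solution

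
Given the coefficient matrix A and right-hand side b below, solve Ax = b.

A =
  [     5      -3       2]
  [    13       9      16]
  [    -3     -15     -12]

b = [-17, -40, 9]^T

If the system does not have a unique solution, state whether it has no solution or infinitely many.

no solution

Row-reduce:
R1 ← R1 / (5).
R2 ← R2 − 13·R1.
R3 ← R3 + 3·R1.
R2 ← R2 / (84/5).
R1 ← R1 + 3/5·R2.
R3 ← R3 + 84/5·R2.
Row 3 reduces to 0 = 3, a contradiction. The system is inconsistent.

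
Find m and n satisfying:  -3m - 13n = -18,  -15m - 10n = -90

Row-reduce the augmented matrix:
R1 ← R1 / (-3).
R2 ← R2 + 15·R1.
R2 ← R2 / (55).
R1 ← R1 − 13/3·R2.
Reading off the reduced rows gives m = 6, n = 0.

m = 6, n = 0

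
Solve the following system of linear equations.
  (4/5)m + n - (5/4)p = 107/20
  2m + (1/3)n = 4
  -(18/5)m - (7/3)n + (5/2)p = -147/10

infinitely many solutions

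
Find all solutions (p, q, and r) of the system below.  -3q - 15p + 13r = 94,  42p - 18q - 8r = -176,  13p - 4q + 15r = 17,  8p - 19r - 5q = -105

p = -3, q = 1, r = 4

Row-reduce the augmented matrix:
R1 ← R1 / (-15).
R2 ← R2 − 42·R1.
R3 ← R3 − 13·R1.
R4 ← R4 − 8·R1.
R2 ← R2 / (-132/5).
R1 ← R1 − 1/5·R2.
R3 ← R3 + 33/5·R2.
R4 ← R4 + 33/5·R2.
R3 ← R3 / (115/6).
R1 ← R1 + 43/66·R3.
R2 ← R2 + 71/66·R3.
R4 ← R4 + 115/6·R3.
R4 reduces to 0 = 0, so the extra equation is consistent.
Reading off the reduced rows gives p = -3, q = 1, r = 4.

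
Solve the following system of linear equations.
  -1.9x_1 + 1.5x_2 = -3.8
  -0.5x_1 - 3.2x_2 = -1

x_1 = 2, x_2 = 0

Row-reduce the augmented matrix:
R1 ← R1 / (-19/10).
R2 ← R2 + 1/2·R1.
R2 ← R2 / (-683/190).
R1 ← R1 + 15/19·R2.
Reading off the reduced rows gives x_1 = 2, x_2 = 0.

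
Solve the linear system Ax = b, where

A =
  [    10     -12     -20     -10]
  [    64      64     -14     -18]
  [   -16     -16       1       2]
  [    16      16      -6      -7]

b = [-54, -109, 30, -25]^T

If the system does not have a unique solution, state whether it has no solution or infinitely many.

no solution

Row-reduce:
R1 ← R1 / (10).
R2 ← R2 − 64·R1.
R3 ← R3 + 16·R1.
R4 ← R4 − 16·R1.
R2 ← R2 / (704/5).
R1 ← R1 + 6/5·R2.
R3 ← R3 + 176/5·R2.
R4 ← R4 − 176/5·R2.
R3 ← R3 / (-5/2).
R1 ← R1 + 181/176·R3.
R2 ← R2 − 285/352·R3.
R4 ← R4 + 5/2·R3.
Row 4 reduces to 0 = -1/2, a contradiction. The system is inconsistent.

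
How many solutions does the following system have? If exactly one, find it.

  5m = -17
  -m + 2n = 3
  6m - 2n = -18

Row-reduce:
R1 ← R1 / (5).
R2 ← R2 + 1·R1.
R3 ← R3 − 6·R1.
R2 ← R2 / (2).
R3 ← R3 + 2·R2.
Row 3 reduces to 0 = 2, a contradiction. The system is inconsistent.

no solution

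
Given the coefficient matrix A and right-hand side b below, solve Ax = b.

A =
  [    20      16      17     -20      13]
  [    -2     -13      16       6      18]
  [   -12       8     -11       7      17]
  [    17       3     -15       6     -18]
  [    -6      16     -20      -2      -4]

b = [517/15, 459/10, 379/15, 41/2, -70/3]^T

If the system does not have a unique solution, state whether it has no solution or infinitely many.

Row-reduce the augmented matrix:
R1 ← R1 / (20).
R2 ← R2 + 2·R1.
R3 ← R3 + 12·R1.
R4 ← R4 − 17·R1.
R5 ← R5 + 6·R1.
R2 ← R2 / (-57/5).
R1 ← R1 − 4/5·R2.
R3 ← R3 − 88/5·R2.
R4 ← R4 + 53/5·R2.
R5 ← R5 − 104/5·R2.
R3 ← R3 / (504/19).
R1 ← R1 − 159/76·R3.
R2 ← R2 + 59/38·R3.
R4 ← R4 + 3489/76·R3.
R5 ← R5 − 661/38·R3.
R4 ← R4 / (42971/2016).
R1 ← R1 + 1637/2016·R4.
R2 ← R2 + 853/3024·R4.
R3 ← R3 − 67/1512·R4.
R5 ← R5 + 4453/3024·R4.
R5 ← R5 / (334294/128913).
R1 ← R1 + 21157/42971·R5.
R2 ← R2 − 274732/128913·R5.
R3 ← R3 − 252601/128913·R5.
R4 ← R4 − 95744/42971·R5.
Reading off the reduced rows gives x_1 = 3, x_2 = -3/2, x_3 = -8/5, x_4 = 2/3, x_5 = 3.

x_1 = 3, x_2 = -3/2, x_3 = -8/5, x_4 = 2/3, x_5 = 3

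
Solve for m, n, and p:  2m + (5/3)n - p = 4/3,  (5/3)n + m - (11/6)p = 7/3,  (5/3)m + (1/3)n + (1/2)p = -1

Row-reduce the augmented matrix:
R1 ← R1 / (2).
R2 ← R2 − 1·R1.
R3 ← R3 − 5/3·R1.
R2 ← R2 / (5/6).
R1 ← R1 − 5/6·R2.
R3 ← R3 + 19/18·R2.
R3 ← R3 / (-16/45).
R1 ← R1 − 5/6·R3.
R2 ← R2 + 8/5·R3.
Reading off the reduced rows gives m = -1, n = 2, p = 0.

m = -1, n = 2, p = 0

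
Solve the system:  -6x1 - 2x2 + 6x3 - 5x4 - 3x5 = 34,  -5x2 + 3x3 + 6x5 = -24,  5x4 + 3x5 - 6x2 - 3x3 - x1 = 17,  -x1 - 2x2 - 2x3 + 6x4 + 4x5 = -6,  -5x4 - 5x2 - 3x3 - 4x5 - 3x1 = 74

x1 = -6, x2 = -3, x3 = -5, x4 = -2, x5 = -4

Row-reduce the augmented matrix:
R1 ← R1 / (-6).
R3 ← R3 + 1·R1.
R4 ← R4 + 1·R1.
R5 ← R5 + 3·R1.
R2 ← R2 / (-5).
R1 ← R1 − 1/3·R2.
R3 ← R3 + 17/3·R2.
R4 ← R4 + 5/3·R2.
R5 ← R5 + 4·R2.
R3 ← R3 / (-37/5).
R1 ← R1 + 4/5·R3.
R2 ← R2 + 3/5·R3.
R4 ← R4 + 4·R3.
R5 ← R5 + 42/5·R3.
R4 ← R4 / (817/222).
R1 ← R1 − 15/74·R4.
R2 ← R2 + 35/74·R4.
R3 ← R3 + 175/222·R4.
R5 ← R5 + 675/74·R4.
R5 ← R5 / (5771/817).
R1 ← R1 − 834/817·R5.
R2 ← R2 + 312/817·R5.
R3 ← R3 − 1114/817·R5.
R4 ← R4 − 951/817·R5.
Reading off the reduced rows gives x1 = -6, x2 = -3, x3 = -5, x4 = -2, x5 = -4.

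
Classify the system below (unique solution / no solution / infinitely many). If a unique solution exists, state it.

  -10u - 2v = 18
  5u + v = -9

infinitely many solutions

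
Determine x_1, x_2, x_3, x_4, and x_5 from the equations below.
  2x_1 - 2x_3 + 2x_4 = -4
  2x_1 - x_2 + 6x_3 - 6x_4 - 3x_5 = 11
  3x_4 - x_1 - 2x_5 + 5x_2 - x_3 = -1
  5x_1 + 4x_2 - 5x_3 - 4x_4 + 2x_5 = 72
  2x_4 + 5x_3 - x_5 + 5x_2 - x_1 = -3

x_1 = 2, x_2 = 5, x_3 = -2, x_4 = -6, x_5 = 4

Row-reduce the augmented matrix:
R1 ← R1 / (2).
R2 ← R2 − 2·R1.
R3 ← R3 + 1·R1.
R4 ← R4 − 5·R1.
R5 ← R5 + 1·R1.
R2 ← R2 / (-1).
R3 ← R3 − 5·R2.
R4 ← R4 − 4·R2.
R5 ← R5 − 5·R2.
R3 ← R3 / (38).
R1 ← R1 + 1·R3.
R2 ← R2 + 8·R3.
R4 ← R4 − 32·R3.
R5 ← R5 − 44·R3.
R4 ← R4 / (-203/19).
R1 ← R1 − 1/19·R4.
R2 ← R2 − 8/19·R4.
R3 ← R3 + 18/19·R4.
R5 ← R5 − 89/19·R4.
R5 ← R5 / (1132/203).
R1 ← R1 + 173/406·R5.
R2 ← R2 + 83/203·R5.
R3 ← R3 + 337/406·R5.
R4 ← R4 + 82/203·R5.
Reading off the reduced rows gives x_1 = 2, x_2 = 5, x_3 = -2, x_4 = -6, x_5 = 4.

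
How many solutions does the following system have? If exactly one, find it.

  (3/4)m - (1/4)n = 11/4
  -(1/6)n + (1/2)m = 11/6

infinitely many solutions

Row-reduce:
R1 ← R1 / (3/4).
R2 ← R2 − 1/2·R1.
Rank is 1 with 2 unknowns, leaving n free.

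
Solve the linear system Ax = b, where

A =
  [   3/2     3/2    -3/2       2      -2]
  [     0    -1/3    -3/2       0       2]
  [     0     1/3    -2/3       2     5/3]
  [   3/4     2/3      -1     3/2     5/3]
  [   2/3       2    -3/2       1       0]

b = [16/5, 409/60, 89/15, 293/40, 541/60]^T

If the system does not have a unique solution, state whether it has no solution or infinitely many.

x_1 = -1/2, x_2 = 14/5, x_3 = -5/2, x_4 = 0, x_5 = 2

Row-reduce the augmented matrix:
R1 ← R1 / (3/2).
R4 ← R4 − 3/4·R1.
R5 ← R5 − 2/3·R1.
R2 ← R2 / (-1/3).
R1 ← R1 − 1·R2.
R3 ← R3 − 1/3·R2.
R4 ← R4 + 1/12·R2.
R5 ← R5 − 4/3·R2.
R3 ← R3 / (-13/6).
R1 ← R1 + 11/2·R3.
R2 ← R2 − 9/2·R3.
R4 ← R4 − 1/8·R3.
R5 ← R5 + 41/6·R3.
R4 ← R4 / (8/13).
R1 ← R1 + 146/39·R4.
R2 ← R2 − 54/13·R4.
R3 ← R3 + 12/13·R4.
R5 ← R5 + 725/117·R4.
R5 ← R5 / (18379/864).
R1 ← R1 − 1415/144·R5.
R2 ← R2 + 231/16·R5.
R3 ← R3 − 15/8·R5.
R4 ← R4 − 371/96·R5.
Reading off the reduced rows gives x_1 = -1/2, x_2 = 14/5, x_3 = -5/2, x_4 = 0, x_5 = 2.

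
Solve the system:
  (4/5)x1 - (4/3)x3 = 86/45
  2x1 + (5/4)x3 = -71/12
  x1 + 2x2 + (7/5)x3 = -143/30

x1 = -3/2, x2 = 0, x3 = -7/3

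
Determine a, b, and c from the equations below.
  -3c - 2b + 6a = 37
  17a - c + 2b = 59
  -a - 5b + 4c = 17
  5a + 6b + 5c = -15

a = 4, b = -5, c = -1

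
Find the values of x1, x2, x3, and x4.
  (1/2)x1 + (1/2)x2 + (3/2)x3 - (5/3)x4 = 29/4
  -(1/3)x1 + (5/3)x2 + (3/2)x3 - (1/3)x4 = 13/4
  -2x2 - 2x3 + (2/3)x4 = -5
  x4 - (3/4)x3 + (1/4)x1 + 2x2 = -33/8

Row-reduce the augmented matrix:
R1 ← R1 / (1/2).
R2 ← R2 + 1/3·R1.
R4 ← R4 − 1/4·R1.
R2 ← R2 / (2).
R1 ← R1 − 1·R2.
R3 ← R3 + 2·R2.
R4 ← R4 − 7/4·R2.
R3 ← R3 / (1/2).
R1 ← R1 − 7/4·R3.
R2 ← R2 − 5/4·R3.
R4 ← R4 + 59/16·R3.
R4 ← R4 / (-95/36).
R1 ← R1 − 1/9·R4.
R2 ← R2 − 11/9·R4.
R3 ← R3 + 14/9·R4.
Reading off the reduced rows gives x1 = 0, x2 = 0, x3 = 3/2, x4 = -3.

x1 = 0, x2 = 0, x3 = 3/2, x4 = -3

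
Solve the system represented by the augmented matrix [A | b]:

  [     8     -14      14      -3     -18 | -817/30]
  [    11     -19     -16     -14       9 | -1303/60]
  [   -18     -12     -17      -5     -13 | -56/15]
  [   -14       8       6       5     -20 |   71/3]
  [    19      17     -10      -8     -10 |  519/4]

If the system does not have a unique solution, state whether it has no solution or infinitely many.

x_1 = 7/3, x_2 = 11/4, x_3 = -3, x_4 = 5/3, x_5 = -11/5

Row-reduce the augmented matrix:
R1 ← R1 / (8).
R2 ← R2 − 11·R1.
R3 ← R3 + 18·R1.
R4 ← R4 + 14·R1.
R5 ← R5 − 19·R1.
R2 ← R2 / (1/4).
R1 ← R1 + 7/4·R2.
R3 ← R3 + 87/2·R2.
R4 ← R4 + 33/2·R2.
R5 ← R5 − 201/4·R2.
R3 ← R3 / (-6119).
R1 ← R1 + 245·R3.
R2 ← R2 + 141·R3.
R4 ← R4 + 2296·R3.
R5 ← R5 − 7042·R3.
R4 ← R4 / (-17508/6119).
R1 ← R1 + 2841/12238·R4.
R2 ← R2 − 4459/12238·R4.
R3 ← R3 − 1730/6119·R4.
R5 ← R5 + 42564/6119·R4.
R5 ← R5 / (-52791/1459).
R1 ← R1 − 2356/1459·R5.
R2 ← R2 + 49/1459·R5.
R3 ← R3 + 2459/1459·R5.
R4 ← R4 − 3790/1459·R5.
Reading off the reduced rows gives x_1 = 7/3, x_2 = 11/4, x_3 = -3, x_4 = 5/3, x_5 = -11/5.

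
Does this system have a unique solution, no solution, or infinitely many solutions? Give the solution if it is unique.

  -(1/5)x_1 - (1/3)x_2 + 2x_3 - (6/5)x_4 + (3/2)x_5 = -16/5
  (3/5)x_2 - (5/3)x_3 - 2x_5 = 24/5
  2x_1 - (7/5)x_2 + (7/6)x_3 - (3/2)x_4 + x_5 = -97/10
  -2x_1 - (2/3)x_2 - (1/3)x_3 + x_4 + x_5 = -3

infinitely many solutions

Row-reduce:
R1 ← R1 / (-1/5).
R3 ← R3 − 2·R1.
R4 ← R4 + 2·R1.
R2 ← R2 / (3/5).
R1 ← R1 − 5/3·R2.
R3 ← R3 + 71/15·R2.
R4 ← R4 − 8/3·R2.
R3 ← R3 / (433/54).
R1 ← R1 + 145/27·R3.
R2 ← R2 + 25/9·R3.
R4 ← R4 + 349/27·R3.
R4 ← R4 / (-3794/433).
R1 ← R1 + 1317/433·R4.
R2 ← R2 + 2025/433·R4.
R3 ← R3 + 729/433·R4.
Rank is 4 with 5 unknowns, leaving x_5 free.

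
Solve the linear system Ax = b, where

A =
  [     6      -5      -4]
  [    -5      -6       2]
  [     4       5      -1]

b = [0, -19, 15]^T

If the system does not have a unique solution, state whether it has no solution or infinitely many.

x_1 = 1, x_2 = 2, x_3 = -1

Row-reduce the augmented matrix:
R1 ← R1 / (6).
R2 ← R2 + 5·R1.
R3 ← R3 − 4·R1.
R2 ← R2 / (-61/6).
R1 ← R1 + 5/6·R2.
R3 ← R3 − 25/3·R2.
R3 ← R3 / (35/61).
R1 ← R1 + 34/61·R3.
R2 ← R2 − 8/61·R3.
Reading off the reduced rows gives x_1 = 1, x_2 = 2, x_3 = -1.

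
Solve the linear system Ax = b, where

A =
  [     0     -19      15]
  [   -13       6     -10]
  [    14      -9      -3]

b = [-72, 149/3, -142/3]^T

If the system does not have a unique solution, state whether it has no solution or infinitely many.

x_1 = -5/3, x_2 = 3, x_3 = -1

Row-reduce the augmented matrix:
Swap R1 and R2.
R1 ← R1 / (-13).
R3 ← R3 − 14·R1.
R2 ← R2 / (-19).
R1 ← R1 + 6/13·R2.
R3 ← R3 + 33/13·R2.
R3 ← R3 / (-3896/247).
R1 ← R1 − 100/247·R3.
R2 ← R2 + 15/19·R3.
Reading off the reduced rows gives x_1 = -5/3, x_2 = 3, x_3 = -1.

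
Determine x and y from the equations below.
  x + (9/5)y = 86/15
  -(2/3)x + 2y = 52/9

x = 1/3, y = 3

Row-reduce the augmented matrix:
R2 ← R2 + 2/3·R1.
R2 ← R2 / (16/5).
R1 ← R1 − 9/5·R2.
Reading off the reduced rows gives x = 1/3, y = 3.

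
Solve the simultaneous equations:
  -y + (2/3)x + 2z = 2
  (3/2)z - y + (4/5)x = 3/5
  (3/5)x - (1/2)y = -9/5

infinitely many solutions

Row-reduce:
R1 ← R1 / (2/3).
R2 ← R2 − 4/5·R1.
R3 ← R3 − 3/5·R1.
R2 ← R2 / (1/5).
R1 ← R1 + 3/2·R2.
R3 ← R3 − 2/5·R2.
Rank is 2 with 3 unknowns, leaving z free.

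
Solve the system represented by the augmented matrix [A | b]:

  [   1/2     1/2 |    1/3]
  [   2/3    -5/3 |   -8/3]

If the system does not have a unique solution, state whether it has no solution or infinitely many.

Row-reduce the augmented matrix:
R1 ← R1 / (1/2).
R2 ← R2 − 2/3·R1.
R2 ← R2 / (-7/3).
R1 ← R1 − 1·R2.
Reading off the reduced rows gives x_1 = -2/3, x_2 = 4/3.

x_1 = -2/3, x_2 = 4/3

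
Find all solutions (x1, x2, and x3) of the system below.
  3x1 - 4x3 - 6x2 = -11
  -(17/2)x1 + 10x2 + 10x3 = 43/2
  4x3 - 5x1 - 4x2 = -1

infinitely many solutions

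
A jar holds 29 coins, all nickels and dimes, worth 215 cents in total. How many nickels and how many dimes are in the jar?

Let n = nickels, d = dimes.
  n + d = 29
  5n + 10d = 215
Row-reduce the augmented matrix:
R2 ← R2 − 5·R1.
R2 ← R2 / (5).
R1 ← R1 − 1·R2.
Reading off the reduced rows gives n = 15, d = 14.

nickels: 15, dimes: 14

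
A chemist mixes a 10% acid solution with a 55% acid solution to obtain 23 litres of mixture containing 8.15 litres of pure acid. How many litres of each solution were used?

Let a = litres of solution A, b = litres of solution B.
  a + b = 23
  (1/10)a + (11/20)b = 163/20
Row-reduce the augmented matrix:
R2 ← R2 − 1/10·R1.
R2 ← R2 / (9/20).
R1 ← R1 − 1·R2.
Reading off the reduced rows gives a = 10, b = 13.

litres of solution A: 10, litres of solution B: 13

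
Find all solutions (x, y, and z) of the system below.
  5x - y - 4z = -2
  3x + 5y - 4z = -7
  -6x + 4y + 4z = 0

no solution

Row-reduce:
R1 ← R1 / (5).
R2 ← R2 − 3·R1.
R3 ← R3 + 6·R1.
R2 ← R2 / (28/5).
R1 ← R1 + 1/5·R2.
R3 ← R3 − 14/5·R2.
Row 3 reduces to 0 = 1/2, a contradiction. The system is inconsistent.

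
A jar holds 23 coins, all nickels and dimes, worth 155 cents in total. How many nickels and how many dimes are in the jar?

Let n = nickels, d = dimes.
  n + d = 23
  5n + 10d = 155
From equation 1: n = 23 − d.
Substitute into equation 2 and solve: d = 8.
Then n = 15.

nickels: 15, dimes: 8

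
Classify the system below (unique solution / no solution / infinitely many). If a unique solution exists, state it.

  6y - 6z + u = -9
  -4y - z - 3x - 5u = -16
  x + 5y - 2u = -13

Row-reduce:
Swap R1 and R2.
R1 ← R1 / (-3).
R3 ← R3 − 1·R1.
R2 ← R2 / (6).
R1 ← R1 − 4/3·R2.
R3 ← R3 − 11/3·R2.
R3 ← R3 / (10/3).
R1 ← R1 − 5/3·R3.
R2 ← R2 + 1·R3.
Rank is 3 with 4 unknowns, leaving u free.

infinitely many solutions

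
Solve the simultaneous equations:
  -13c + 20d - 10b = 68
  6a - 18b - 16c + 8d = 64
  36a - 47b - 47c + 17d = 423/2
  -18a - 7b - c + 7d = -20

no solution

Row-reduce:
Swap R1 and R2.
R1 ← R1 / (6).
R3 ← R3 − 36·R1.
R4 ← R4 + 18·R1.
R2 ← R2 / (-10).
R1 ← R1 + 3·R2.
R3 ← R3 − 61·R2.
R4 ← R4 + 61·R2.
R3 ← R3 / (-303/10).
R1 ← R1 − 37/30·R3.
R2 ← R2 − 13/10·R3.
R4 ← R4 − 303/10·R3.
Row 4 reduces to 0 = -1/2, a contradiction. The system is inconsistent.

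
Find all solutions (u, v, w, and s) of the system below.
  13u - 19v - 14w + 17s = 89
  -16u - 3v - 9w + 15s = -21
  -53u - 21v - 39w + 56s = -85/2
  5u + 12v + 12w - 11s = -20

Row-reduce:
R1 ← R1 / (13).
R2 ← R2 + 16·R1.
R3 ← R3 + 53·R1.
R4 ← R4 − 5·R1.
R2 ← R2 / (-343/13).
R1 ← R1 + 19/13·R2.
R3 ← R3 + 1280/13·R2.
R4 ← R4 − 251/13·R2.
R3 ← R3 / (621/343).
R1 ← R1 − 129/343·R3.
R2 ← R2 − 341/343·R3.
R4 ← R4 + 621/343·R3.
Row 4 reduces to 0 = 1/2, a contradiction. The system is inconsistent.

no solution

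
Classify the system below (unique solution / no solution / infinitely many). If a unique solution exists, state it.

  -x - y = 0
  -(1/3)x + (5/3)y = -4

Row-reduce the augmented matrix:
R1 ← R1 / (-1).
R2 ← R2 + 1/3·R1.
R2 ← R2 / (2).
R1 ← R1 − 1·R2.
Reading off the reduced rows gives x = 2, y = -2.

x = 2, y = -2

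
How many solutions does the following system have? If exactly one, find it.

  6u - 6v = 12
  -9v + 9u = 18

Row-reduce:
R1 ← R1 / (6).
R2 ← R2 − 9·R1.
Rank is 1 with 2 unknowns, leaving v free.

infinitely many solutions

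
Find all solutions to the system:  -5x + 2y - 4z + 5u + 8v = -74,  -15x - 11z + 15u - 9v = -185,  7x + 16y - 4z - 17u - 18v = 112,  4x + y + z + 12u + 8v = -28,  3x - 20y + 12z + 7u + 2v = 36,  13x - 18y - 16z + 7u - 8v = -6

x = 6, y = 0, z = 4, u = -4, v = -1

Row-reduce the augmented matrix:
R1 ← R1 / (-5).
R2 ← R2 + 15·R1.
R3 ← R3 − 7·R1.
R4 ← R4 − 4·R1.
R5 ← R5 − 3·R1.
R6 ← R6 − 13·R1.
R2 ← R2 / (-6).
R1 ← R1 + 2/5·R2.
R3 ← R3 − 94/5·R2.
R4 ← R4 − 13/5·R2.
R5 ← R5 + 94/5·R2.
R6 ← R6 + 64/5·R2.
R3 ← R3 / (-97/15).
R1 ← R1 − 11/15·R3.
R2 ← R2 + 1/6·R3.
R4 ← R4 + 53/30·R3.
R5 ← R5 − 97/15·R3.
R6 ← R6 + 428/15·R3.
R4 ← R4 / (1817/97).
R1 ← R1 + 207/97·R4.
R2 ← R2 − 25/97·R4.
R3 ← R3 − 150/97·R4.
R6 ← R6 − 6220/97·R4.
Swap R5 and R6.
R5 ← R5 / (846796/1817).
R1 ← R1 + 668/79·R5.
R2 ← R2 − 14399/1817·R5.
R3 ← R3 − 26433/1817·R5.
R4 ← R4 − 2930/1817·R5.
R6 reduces to 0 = 0, so the extra equation is consistent.
Reading off the reduced rows gives x = 6, y = 0, z = 4, u = -4, v = -1.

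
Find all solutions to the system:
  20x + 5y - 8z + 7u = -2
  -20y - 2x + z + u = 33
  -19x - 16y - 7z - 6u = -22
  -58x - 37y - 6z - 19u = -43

no solution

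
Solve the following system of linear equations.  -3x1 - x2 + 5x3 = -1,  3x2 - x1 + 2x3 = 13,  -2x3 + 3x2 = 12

x1 = -1, x2 = 4, x3 = 0

Row-reduce the augmented matrix:
R1 ← R1 / (-3).
R2 ← R2 + 1·R1.
R2 ← R2 / (10/3).
R1 ← R1 − 1/3·R2.
R3 ← R3 − 3·R2.
R3 ← R3 / (-23/10).
R1 ← R1 + 17/10·R3.
R2 ← R2 − 1/10·R3.
Reading off the reduced rows gives x1 = -1, x2 = 4, x3 = 0.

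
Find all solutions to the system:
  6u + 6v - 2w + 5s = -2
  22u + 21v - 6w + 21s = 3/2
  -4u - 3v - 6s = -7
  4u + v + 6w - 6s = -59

no solution

Row-reduce:
R1 ← R1 / (6).
R2 ← R2 − 22·R1.
R3 ← R3 + 4·R1.
R4 ← R4 − 4·R1.
R2 ← R2 / (-1).
R1 ← R1 − 1·R2.
R3 ← R3 − 1·R2.
R4 ← R4 + 3·R2.
Swap R3 and R4.
R3 ← R3 / (10/3).
R1 ← R1 − 1·R3.
R2 ← R2 + 4/3·R3.
Row 4 reduces to 0 = 1/2, a contradiction. The system is inconsistent.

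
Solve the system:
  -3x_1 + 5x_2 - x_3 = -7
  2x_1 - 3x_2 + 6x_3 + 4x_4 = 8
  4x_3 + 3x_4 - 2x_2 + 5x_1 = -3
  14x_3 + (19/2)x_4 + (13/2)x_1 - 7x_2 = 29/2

infinitely many solutions

Row-reduce:
R1 ← R1 / (-3).
R2 ← R2 − 2·R1.
R3 ← R3 − 5·R1.
R4 ← R4 − 13/2·R1.
R2 ← R2 / (1/3).
R1 ← R1 + 5/3·R2.
R3 ← R3 − 19/3·R2.
R4 ← R4 − 23/6·R2.
R3 ← R3 / (-99).
R1 ← R1 − 27·R3.
R2 ← R2 − 16·R3.
R4 ← R4 + 99/2·R3.
Rank is 3 with 4 unknowns, leaving x_4 free.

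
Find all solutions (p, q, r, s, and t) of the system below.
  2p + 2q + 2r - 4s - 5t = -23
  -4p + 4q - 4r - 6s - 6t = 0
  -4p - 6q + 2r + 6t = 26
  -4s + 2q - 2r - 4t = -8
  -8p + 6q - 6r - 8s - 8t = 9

no solution

Row-reduce:
R1 ← R1 / (2).
R2 ← R2 + 4·R1.
R3 ← R3 + 4·R1.
R5 ← R5 + 8·R1.
R2 ← R2 / (8).
R1 ← R1 − 1·R2.
R3 ← R3 + 2·R2.
R4 ← R4 − 2·R2.
R5 ← R5 − 14·R2.
R3 ← R3 / (6).
R1 ← R1 − 1·R3.
R4 ← R4 + 2·R3.
R5 ← R5 − 2·R3.
R4 ← R4 / (-13/3).
R1 ← R1 − 5/3·R4.
R2 ← R2 + 7/4·R4.
R3 ← R3 + 23/12·R4.
R5 ← R5 − 13/3·R4.
Row 5 reduces to 0 = 1, a contradiction. The system is inconsistent.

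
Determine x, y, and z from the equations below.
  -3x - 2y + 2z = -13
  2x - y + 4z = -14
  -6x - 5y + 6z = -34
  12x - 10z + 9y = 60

Row-reduce the augmented matrix:
R1 ← R1 / (-3).
R2 ← R2 − 2·R1.
R3 ← R3 + 6·R1.
R4 ← R4 − 12·R1.
R2 ← R2 / (-7/3).
R1 ← R1 − 2/3·R2.
R3 ← R3 + 1·R2.
R4 ← R4 − 1·R2.
R3 ← R3 / (-2/7).
R1 ← R1 − 6/7·R3.
R2 ← R2 + 16/7·R3.
R4 ← R4 − 2/7·R3.
R4 reduces to 0 = 0, so the extra equation is consistent.
Reading off the reduced rows gives x = 3, y = -4, z = -6.

x = 3, y = -4, z = -6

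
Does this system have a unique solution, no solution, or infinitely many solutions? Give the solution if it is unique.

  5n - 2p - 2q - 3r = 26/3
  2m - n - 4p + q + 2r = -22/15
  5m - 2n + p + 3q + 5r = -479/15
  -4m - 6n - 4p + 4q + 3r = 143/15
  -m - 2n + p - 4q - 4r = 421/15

m = -2, n = -11/5, p = -7/3, q = -3, r = -3

Row-reduce the augmented matrix:
Swap R1 and R2.
R1 ← R1 / (2).
R3 ← R3 − 5·R1.
R4 ← R4 + 4·R1.
R5 ← R5 + 1·R1.
R2 ← R2 / (5).
R1 ← R1 + 1/2·R2.
R3 ← R3 − 1/2·R2.
R4 ← R4 + 8·R2.
R5 ← R5 + 5/2·R2.
R3 ← R3 / (56/5).
R1 ← R1 + 11/5·R3.
R2 ← R2 + 2/5·R3.
R4 ← R4 + 76/5·R3.
R5 ← R5 + 2·R3.
R4 ← R4 / (15/4).
R1 ← R1 − 7/16·R4.
R2 ← R2 + 3/8·R4.
R3 ← R3 − 1/16·R4.
R5 ← R5 + 35/8·R4.
R5 ← R5 / (-59/42).
R1 ← R1 − 191/420·R5.
R2 ← R2 + 23/70·R5.
R3 ← R3 + 1/60·R5.
R4 ← R4 − 73/105·R5.
Reading off the reduced rows gives m = -2, n = -11/5, p = -7/3, q = -3, r = -3.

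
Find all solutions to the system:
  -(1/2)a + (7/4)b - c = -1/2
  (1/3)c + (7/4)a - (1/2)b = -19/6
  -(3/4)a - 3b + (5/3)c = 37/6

no solution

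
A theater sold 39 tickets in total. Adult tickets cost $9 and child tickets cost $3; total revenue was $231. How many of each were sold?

adult tickets: 19, child tickets: 20

Let a = adult tickets, c = child tickets.
  a + c = 39
  9a + 3c = 231
From equation 1: a = 39 − c.
Substitute into equation 2 and solve: c = 20.
Then a = 19.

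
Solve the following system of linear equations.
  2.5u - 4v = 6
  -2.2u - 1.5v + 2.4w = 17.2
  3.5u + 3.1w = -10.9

u = -4, v = -4, w = 1

Row-reduce the augmented matrix:
R1 ← R1 / (5/2).
R2 ← R2 + 11/5·R1.
R3 ← R3 − 7/2·R1.
R2 ← R2 / (-251/50).
R1 ← R1 + 8/5·R2.
R3 ← R3 − 28/5·R2.
R3 ← R3 / (14501/2510).
R1 ← R1 + 192/251·R3.
R2 ← R2 + 120/251·R3.
Reading off the reduced rows gives u = -4, v = -4, w = 1.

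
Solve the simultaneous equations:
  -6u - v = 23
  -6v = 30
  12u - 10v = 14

Row-reduce the augmented matrix:
R1 ← R1 / (-6).
R3 ← R3 − 12·R1.
R2 ← R2 / (-6).
R1 ← R1 − 1/6·R2.
R3 ← R3 + 12·R2.
R3 reduces to 0 = 0, so the extra equation is consistent.
Reading off the reduced rows gives u = -3, v = -5.

u = -3, v = -5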